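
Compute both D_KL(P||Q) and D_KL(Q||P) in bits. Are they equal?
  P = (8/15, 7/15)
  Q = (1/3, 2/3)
D_KL(P||Q) = 0.1215, D_KL(Q||P) = 0.1170

KL divergence is not symmetric: D_KL(P||Q) ≠ D_KL(Q||P) in general.

D_KL(P||Q) = 0.1215 bits
D_KL(Q||P) = 0.1170 bits

No, they are not equal!

This asymmetry is why KL divergence is not a true distance metric.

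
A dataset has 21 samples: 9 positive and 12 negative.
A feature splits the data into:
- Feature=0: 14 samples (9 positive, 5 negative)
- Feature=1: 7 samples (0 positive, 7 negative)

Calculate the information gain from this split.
0.3584 bits

Information Gain = H(Y) - H(Y|Feature)

Before split:
P(positive) = 9/21 = 0.4286
H(Y) = 0.9852 bits

After split:
Feature=0: H = 0.9403 bits (weight = 14/21)
Feature=1: H = 0.0000 bits (weight = 7/21)
H(Y|Feature) = (14/21)×0.9403 + (7/21)×0.0000 = 0.6269 bits

Information Gain = 0.9852 - 0.6269 = 0.3584 bits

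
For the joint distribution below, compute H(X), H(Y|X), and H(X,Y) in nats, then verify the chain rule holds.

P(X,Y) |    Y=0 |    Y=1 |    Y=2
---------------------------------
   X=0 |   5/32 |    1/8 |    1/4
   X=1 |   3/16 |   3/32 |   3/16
H(X,Y) = 1.7462, H(X) = 0.6912, H(Y|X) = 1.0550 (all in nats)

Chain rule: H(X,Y) = H(X) + H(Y|X)

Left side — joint entropy directly:
H(X,Y) = -Σ p(x,y) log p(x,y) = 1.7462 nats

Right side — compute H(Y|X) from the conditional distributions:
P(X) = (17/32, 15/32), so H(X) = 0.6912 nats
H(Y|X) = Σ_x P(X=x) · H(Y|X=x):
  P(Y|X=0) = (5/17, 4/17, 8/17), H(Y|X=0) = 1.0551, weight P(X=0) = 17/32
  P(Y|X=1) = (2/5, 1/5, 2/5), H(Y|X=1) = 1.0549, weight P(X=1) = 15/32
H(Y|X) = 1.0550 nats

H(X) + H(Y|X) = 0.6912 + 1.0550 = 1.7462 nats

Both sides equal 1.7462 nats. ✓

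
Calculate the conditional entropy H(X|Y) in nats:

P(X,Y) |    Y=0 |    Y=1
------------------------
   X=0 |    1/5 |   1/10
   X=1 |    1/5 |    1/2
0.5476 nats

Using the chain rule: H(X|Y) = H(X,Y) - H(Y)

First, compute H(X,Y) = 1.2206 nats

Marginal P(Y) = (2/5, 3/5)
H(Y) = 0.6730 nats

H(X|Y) = H(X,Y) - H(Y) = 1.2206 - 0.6730 = 0.5476 nats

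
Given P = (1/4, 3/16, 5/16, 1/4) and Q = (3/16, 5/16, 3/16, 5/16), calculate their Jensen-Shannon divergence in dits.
0.0086 dits

Jensen-Shannon divergence is:
JSD(P||Q) = 0.5 × D_KL(P||M) + 0.5 × D_KL(Q||M)
where M = 0.5 × (P + Q) is the mixture distribution.

M = 0.5 × (1/4, 3/16, 5/16, 1/4) + 0.5 × (3/16, 5/16, 3/16, 5/16) = (7/32, 1/4, 1/4, 9/32)

D_KL(P||M) = 0.0086 dits
D_KL(Q||M) = 0.0086 dits

JSD(P||Q) = 0.5 × 0.0086 + 0.5 × 0.0086 = 0.0086 dits

Unlike KL divergence, JSD is symmetric and bounded: 0 ≤ JSD ≤ log(2).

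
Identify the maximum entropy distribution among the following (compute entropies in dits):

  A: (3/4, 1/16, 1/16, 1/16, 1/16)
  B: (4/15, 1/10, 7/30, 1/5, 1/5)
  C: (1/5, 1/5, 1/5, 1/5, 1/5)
C

For a discrete distribution over n outcomes, entropy is maximized by the uniform distribution.

Computing entropies:
H(A) = 0.3947 dits
H(B) = 0.6801 dits
H(C) = 0.6990 dits

The uniform distribution (where all probabilities equal 1/5) achieves the maximum entropy of log_10(5) = 0.6990 dits.

Distribution C has the highest entropy.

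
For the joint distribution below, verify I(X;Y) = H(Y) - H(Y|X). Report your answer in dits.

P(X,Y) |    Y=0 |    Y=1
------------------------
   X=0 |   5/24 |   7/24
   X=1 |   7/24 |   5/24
I(X;Y) = 0.0061 dits

Mutual information has multiple equivalent forms:
- I(X;Y) = H(X) - H(X|Y)
- I(X;Y) = H(Y) - H(Y|X)
- I(X;Y) = H(X) + H(Y) - H(X,Y)

Computing all quantities:
H(X) = 0.3010, H(Y) = 0.3010, H(X,Y) = 0.5960
H(X|Y) = 0.2950, H(Y|X) = 0.2950

Verification:
H(X) - H(X|Y) = 0.3010 - 0.2950 = 0.0061
H(Y) - H(Y|X) = 0.3010 - 0.2950 = 0.0061
H(X) + H(Y) - H(X,Y) = 0.3010 + 0.3010 - 0.5960 = 0.0061

All forms give I(X;Y) = 0.0061 dits. ✓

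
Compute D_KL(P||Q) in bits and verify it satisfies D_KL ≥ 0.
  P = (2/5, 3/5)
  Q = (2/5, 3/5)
0.0000 bits

KL divergence satisfies the Gibbs inequality: D_KL(P||Q) ≥ 0 for all distributions P, Q.

D_KL(P||Q) = Σ p(x) log(p(x)/q(x))
Term by term:
  x=0: 2/5 × log_2[(2/5)/(2/5)] = 0.0000
  x=1: 3/5 × log_2[(3/5)/(3/5)] = 0.0000
D_KL(P||Q) = 0.0000 bits

D_KL(P||Q) = 0.0000 ≥ 0 ✓

This non-negativity is a fundamental property: relative entropy cannot be negative because it measures how different Q is from P.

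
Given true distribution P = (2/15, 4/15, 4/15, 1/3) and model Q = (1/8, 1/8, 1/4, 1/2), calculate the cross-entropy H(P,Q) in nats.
1.4325 nats

Cross-entropy: H(P,Q) = -Σ p(x) log q(x)

Alternatively: H(P,Q) = H(P) + D_KL(P||Q)
H(P) = 1.3398 nats
D_KL(P||Q) = 0.0927 nats

H(P,Q) = 1.3398 + 0.0927 = 1.4325 nats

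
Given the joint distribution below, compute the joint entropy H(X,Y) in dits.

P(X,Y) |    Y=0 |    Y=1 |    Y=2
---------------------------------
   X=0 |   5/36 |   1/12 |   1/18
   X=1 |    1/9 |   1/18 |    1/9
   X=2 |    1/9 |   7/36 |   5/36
0.9239 dits

Joint entropy is H(X,Y) = -Σ_{x,y} p(x,y) log p(x,y).

Summing over all non-zero entries:
H(X,Y) = -[5/36·log_10(5/36) + 1/12·log_10(1/12) + 1/18·log_10(1/18) + 1/9·log_10(1/9) + 1/18·log_10(1/18) + 1/9·log_10(1/9) + 1/9·log_10(1/9) + 7/36·log_10(7/36) + 5/36·log_10(5/36)]
H(X,Y) = 0.9239 dits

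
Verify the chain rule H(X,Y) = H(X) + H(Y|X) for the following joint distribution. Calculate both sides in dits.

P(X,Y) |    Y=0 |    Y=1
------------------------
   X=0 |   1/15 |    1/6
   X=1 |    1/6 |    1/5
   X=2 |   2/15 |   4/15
H(X,Y) = 0.7473, H(X) = 0.4664, H(Y|X) = 0.2809 (all in dits)

Chain rule: H(X,Y) = H(X) + H(Y|X)

Left side — joint entropy directly:
H(X,Y) = -Σ p(x,y) log p(x,y) = 0.7473 dits

Right side — compute H(Y|X) from the conditional distributions:
P(X) = (7/30, 11/30, 2/5), so H(X) = 0.4664 dits
H(Y|X) = Σ_x P(X=x) · H(Y|X=x):
  P(Y|X=0) = (2/7, 5/7), H(Y|X=0) = 0.2598, weight P(X=0) = 7/30
  P(Y|X=1) = (5/11, 6/11), H(Y|X=1) = 0.2992, weight P(X=1) = 11/30
  P(Y|X=2) = (1/3, 2/3), H(Y|X=2) = 0.2764, weight P(X=2) = 2/5
H(Y|X) = 0.2809 dits

H(X) + H(Y|X) = 0.4664 + 0.2809 = 0.7473 dits

Both sides equal 0.7473 dits. ✓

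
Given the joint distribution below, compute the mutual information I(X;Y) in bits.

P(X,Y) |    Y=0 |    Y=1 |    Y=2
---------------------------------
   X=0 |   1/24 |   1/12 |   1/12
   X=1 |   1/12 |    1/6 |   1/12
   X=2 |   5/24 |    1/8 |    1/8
0.0548 bits

Mutual information: I(X;Y) = H(X) + H(Y) - H(X,Y)

Marginals:
P(X) = (5/24, 1/3, 11/24), H(X) = 1.5157 bits
P(Y) = (1/3, 3/8, 7/24), H(Y) = 1.5774 bits

Joint entropy: H(X,Y) = 3.0383 bits

I(X;Y) = 1.5157 + 1.5774 - 3.0383 = 0.0548 bits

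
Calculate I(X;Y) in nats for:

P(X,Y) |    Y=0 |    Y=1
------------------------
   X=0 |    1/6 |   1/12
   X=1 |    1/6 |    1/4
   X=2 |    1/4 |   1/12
0.0522 nats

Mutual information: I(X;Y) = H(X) + H(Y) - H(X,Y)

Marginals:
P(X) = (1/4, 5/12, 1/3), H(X) = 1.0776 nats
P(Y) = (7/12, 5/12), H(Y) = 0.6792 nats

Joint entropy: H(X,Y) = 1.7046 nats

I(X;Y) = 1.0776 + 0.6792 - 1.7046 = 0.0522 nats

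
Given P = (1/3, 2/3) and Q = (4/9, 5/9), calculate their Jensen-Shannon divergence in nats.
0.0065 nats

Jensen-Shannon divergence is:
JSD(P||Q) = 0.5 × D_KL(P||M) + 0.5 × D_KL(Q||M)
where M = 0.5 × (P + Q) is the mixture distribution.

M = 0.5 × (1/3, 2/3) + 0.5 × (4/9, 5/9) = (7/18, 11/18)

D_KL(P||M) = 0.0066 nats
D_KL(Q||M) = 0.0064 nats

JSD(P||Q) = 0.5 × 0.0066 + 0.5 × 0.0064 = 0.0065 nats

Unlike KL divergence, JSD is symmetric and bounded: 0 ≤ JSD ≤ log(2).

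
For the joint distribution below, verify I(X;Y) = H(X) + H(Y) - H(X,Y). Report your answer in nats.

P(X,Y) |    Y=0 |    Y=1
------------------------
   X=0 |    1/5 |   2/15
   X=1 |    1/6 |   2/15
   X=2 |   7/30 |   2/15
I(X;Y) = 0.0022 nats

Mutual information has multiple equivalent forms:
- I(X;Y) = H(X) - H(X|Y)
- I(X;Y) = H(Y) - H(Y|X)
- I(X;Y) = H(X) + H(Y) - H(X,Y)

Computing all quantities:
H(X) = 1.0953, H(Y) = 0.6730, H(X,Y) = 1.7660
H(X|Y) = 1.0930, H(Y|X) = 0.6708

Verification:
H(X) - H(X|Y) = 1.0953 - 1.0930 = 0.0022
H(Y) - H(Y|X) = 0.6730 - 0.6708 = 0.0022
H(X) + H(Y) - H(X,Y) = 1.0953 + 0.6730 - 1.7660 = 0.0022

All forms give I(X;Y) = 0.0022 nats. ✓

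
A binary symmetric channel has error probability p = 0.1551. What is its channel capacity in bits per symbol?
0.3775 bits

For a binary symmetric channel (BSC) with error probability p:
Capacity C = 1 - H(p) bits per symbol

where H(p) = -p log₂(p) - (1-p) log₂(1-p) is the binary entropy function.

H(0.1551) = 0.6225 bits
C = 1 - 0.6225 = 0.3775 bits per symbol

This means we can reliably transmit up to 0.3775 bits of information per channel use.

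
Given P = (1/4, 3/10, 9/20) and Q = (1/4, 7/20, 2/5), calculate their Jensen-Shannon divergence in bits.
0.0024 bits

Jensen-Shannon divergence is:
JSD(P||Q) = 0.5 × D_KL(P||M) + 0.5 × D_KL(Q||M)
where M = 0.5 × (P + Q) is the mixture distribution.

M = 0.5 × (1/4, 3/10, 9/20) + 0.5 × (1/4, 7/20, 2/5) = (1/4, 13/40, 17/40)

D_KL(P||M) = 0.0025 bits
D_KL(Q||M) = 0.0024 bits

JSD(P||Q) = 0.5 × 0.0025 + 0.5 × 0.0024 = 0.0024 bits

Unlike KL divergence, JSD is symmetric and bounded: 0 ≤ JSD ≤ log(2).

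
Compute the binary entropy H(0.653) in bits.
0.9314 bits

The binary entropy function is:
H(p) = -p log(p) - (1-p) log(1-p)

H(0.653) = -0.653 × log_2(0.653) - 0.347 × log_2(0.347)
H(0.653) = 0.9314 bits

Note: Binary entropy is maximized at p=0.5 (H=1 bit) and minimized at p=0 or p=1 (H=0).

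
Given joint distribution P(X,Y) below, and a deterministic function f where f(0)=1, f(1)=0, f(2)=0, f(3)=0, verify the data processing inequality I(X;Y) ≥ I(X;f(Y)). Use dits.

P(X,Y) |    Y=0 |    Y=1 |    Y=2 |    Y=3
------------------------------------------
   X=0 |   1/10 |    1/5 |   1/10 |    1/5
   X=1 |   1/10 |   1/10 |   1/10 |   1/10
I(X;Y) = 0.0060, I(X;f(Y)) = 0.0022, inequality holds: 0.0060 ≥ 0.0022

Data Processing Inequality: For any Markov chain X → Y → Z, we have I(X;Y) ≥ I(X;Z).

Here Z = f(Y) is a deterministic function of Y, forming X → Y → Z.

Original I(X;Y) = 0.0060 dits

After applying f:
P(X,Z) where Z=f(Y):
- P(X,Z=0) = P(X,Y=1) + P(X,Y=2) + P(X,Y=3)
- P(X,Z=1) = P(X,Y=0)

I(X;Z) = I(X;f(Y)) = 0.0022 dits

Verification: 0.0060 ≥ 0.0022 ✓

Information cannot be created by processing; the function f can only lose information about X.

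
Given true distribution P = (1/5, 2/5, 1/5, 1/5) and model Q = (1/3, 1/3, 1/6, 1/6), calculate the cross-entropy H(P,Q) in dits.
0.5975 dits

Cross-entropy: H(P,Q) = -Σ p(x) log q(x)

Alternatively: H(P,Q) = H(P) + D_KL(P||Q)
H(P) = 0.5786 dits
D_KL(P||Q) = 0.0190 dits

H(P,Q) = 0.5786 + 0.0190 = 0.5975 dits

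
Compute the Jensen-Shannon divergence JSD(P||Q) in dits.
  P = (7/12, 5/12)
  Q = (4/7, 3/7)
0.0000 dits

Jensen-Shannon divergence is:
JSD(P||Q) = 0.5 × D_KL(P||M) + 0.5 × D_KL(Q||M)
where M = 0.5 × (P + Q) is the mixture distribution.

M = 0.5 × (7/12, 5/12) + 0.5 × (4/7, 3/7) = (0.577381, 0.422619)

D_KL(P||M) = 0.0000 dits
D_KL(Q||M) = 0.0000 dits

JSD(P||Q) = 0.5 × 0.0000 + 0.5 × 0.0000 = 0.0000 dits

Unlike KL divergence, JSD is symmetric and bounded: 0 ≤ JSD ≤ log(2).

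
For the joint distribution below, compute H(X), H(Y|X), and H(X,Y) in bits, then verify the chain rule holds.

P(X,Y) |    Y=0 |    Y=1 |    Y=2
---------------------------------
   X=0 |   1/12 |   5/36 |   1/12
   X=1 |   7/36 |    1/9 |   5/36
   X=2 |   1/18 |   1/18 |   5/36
H(X,Y) = 3.0591, H(X) = 1.5426, H(Y|X) = 1.5165 (all in bits)

Chain rule: H(X,Y) = H(X) + H(Y|X)

Left side — joint entropy directly:
H(X,Y) = -Σ p(x,y) log p(x,y) = 3.0591 bits

Right side — compute H(Y|X) from the conditional distributions:
P(X) = (11/36, 4/9, 1/4), so H(X) = 1.5426 bits
H(Y|X) = Σ_x P(X=x) · H(Y|X=x):
  P(Y|X=0) = (3/11, 5/11, 3/11), H(Y|X=0) = 1.5395, weight P(X=0) = 11/36
  P(Y|X=1) = (7/16, 1/4, 5/16), H(Y|X=1) = 1.5462, weight P(X=1) = 4/9
  P(Y|X=2) = (2/9, 2/9, 5/9), H(Y|X=2) = 1.4355, weight P(X=2) = 1/4
H(Y|X) = 1.5165 bits

H(X) + H(Y|X) = 1.5426 + 1.5165 = 3.0591 bits

Both sides equal 3.0591 bits. ✓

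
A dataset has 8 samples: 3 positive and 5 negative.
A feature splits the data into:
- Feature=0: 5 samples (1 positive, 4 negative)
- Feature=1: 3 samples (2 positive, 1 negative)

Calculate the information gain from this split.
0.1589 bits

Information Gain = H(Y) - H(Y|Feature)

Before split:
P(positive) = 3/8 = 0.3750
H(Y) = 0.9544 bits

After split:
Feature=0: H = 0.7219 bits (weight = 5/8)
Feature=1: H = 0.9183 bits (weight = 3/8)
H(Y|Feature) = (5/8)×0.7219 + (3/8)×0.9183 = 0.7956 bits

Information Gain = 0.9544 - 0.7956 = 0.1589 bits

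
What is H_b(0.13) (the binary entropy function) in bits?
0.5574 bits

The binary entropy function is:
H(p) = -p log(p) - (1-p) log(1-p)

H(0.13) = -0.13 × log_2(0.13) - 0.87 × log_2(0.87)
H(0.13) = 0.5574 bits

Note: Binary entropy is maximized at p=0.5 (H=1 bit) and minimized at p=0 or p=1 (H=0).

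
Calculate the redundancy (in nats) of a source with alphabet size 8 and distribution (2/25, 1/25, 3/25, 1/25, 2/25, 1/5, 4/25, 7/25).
0.1919 nats

Redundancy measures how far a source is from maximum entropy:
R = H_max - H(X)

Maximum entropy for 8 symbols: H_max = log_e(8) = 2.0794 nats
Actual entropy: H(X) = 1.8876 nats
Redundancy: R = 2.0794 - 1.8876 = 0.1919 nats

This redundancy represents potential for compression: the source could be compressed by 0.1919 nats per symbol.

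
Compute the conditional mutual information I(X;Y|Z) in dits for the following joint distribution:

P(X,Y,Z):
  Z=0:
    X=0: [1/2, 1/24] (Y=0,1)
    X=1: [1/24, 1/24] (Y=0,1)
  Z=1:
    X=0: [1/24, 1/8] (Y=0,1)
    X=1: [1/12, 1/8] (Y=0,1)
0.0198 dits

Conditional mutual information: I(X;Y|Z) = H(X|Z) + H(Y|Z) - H(X,Y|Z)

H(Z) = 0.2873
H(X,Z) = 0.5058 → H(X|Z) = 0.2185
H(Y,Z) = 0.4976 → H(Y|Z) = 0.2102
H(X,Y,Z) = 0.6963 → H(X,Y|Z) = 0.4089

I(X;Y|Z) = 0.2185 + 0.2102 - 0.4089 = 0.0198 dits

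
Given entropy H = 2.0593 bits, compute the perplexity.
4.1678

Perplexity is 2^H (or exp(H) for natural log).

H = 2.0593 bits
Perplexity = 2^2.0593 = 4.1678

Interpretation: The model's uncertainty is equivalent to choosing uniformly among 4.2 options.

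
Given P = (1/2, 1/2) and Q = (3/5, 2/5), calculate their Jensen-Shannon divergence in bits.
0.0073 bits

Jensen-Shannon divergence is:
JSD(P||Q) = 0.5 × D_KL(P||M) + 0.5 × D_KL(Q||M)
where M = 0.5 × (P + Q) is the mixture distribution.

M = 0.5 × (1/2, 1/2) + 0.5 × (3/5, 2/5) = (11/20, 9/20)

D_KL(P||M) = 0.0072 bits
D_KL(Q||M) = 0.0073 bits

JSD(P||Q) = 0.5 × 0.0072 + 0.5 × 0.0073 = 0.0073 bits

Unlike KL divergence, JSD is symmetric and bounded: 0 ≤ JSD ≤ log(2).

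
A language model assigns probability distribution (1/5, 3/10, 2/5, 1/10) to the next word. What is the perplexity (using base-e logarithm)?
3.5961

Perplexity is e^H (or exp(H) for natural log).

First, H = -Σ p log p = 1.2799 nats
Perplexity = e^1.2799 = 3.5961

Interpretation: The model's uncertainty is equivalent to choosing uniformly among 3.6 options.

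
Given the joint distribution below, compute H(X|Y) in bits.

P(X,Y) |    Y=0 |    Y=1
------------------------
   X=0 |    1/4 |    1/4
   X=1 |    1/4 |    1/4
1.0000 bits

Using the chain rule: H(X|Y) = H(X,Y) - H(Y)

First, compute H(X,Y) = 2.0000 bits

Marginal P(Y) = (1/2, 1/2)
H(Y) = 1.0000 bits

H(X|Y) = H(X,Y) - H(Y) = 2.0000 - 1.0000 = 1.0000 bits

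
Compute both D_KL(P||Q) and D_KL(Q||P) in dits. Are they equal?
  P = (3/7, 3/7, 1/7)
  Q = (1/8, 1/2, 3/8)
D_KL(P||Q) = 0.1408, D_KL(Q||P) = 0.1238

KL divergence is not symmetric: D_KL(P||Q) ≠ D_KL(Q||P) in general.

D_KL(P||Q) = 0.1408 dits
D_KL(Q||P) = 0.1238 dits

No, they are not equal!

This asymmetry is why KL divergence is not a true distance metric.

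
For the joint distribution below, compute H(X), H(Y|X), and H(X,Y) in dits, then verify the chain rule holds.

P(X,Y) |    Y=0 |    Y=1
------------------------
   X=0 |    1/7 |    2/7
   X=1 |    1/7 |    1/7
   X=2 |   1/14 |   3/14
H(X,Y) = 0.7429, H(X) = 0.4686, H(Y|X) = 0.2743 (all in dits)

Chain rule: H(X,Y) = H(X) + H(Y|X)

Left side — joint entropy directly:
H(X,Y) = -Σ p(x,y) log p(x,y) = 0.7429 dits

Right side — compute H(Y|X) from the conditional distributions:
P(X) = (3/7, 2/7, 2/7), so H(X) = 0.4686 dits
H(Y|X) = Σ_x P(X=x) · H(Y|X=x):
  P(Y|X=0) = (1/3, 2/3), H(Y|X=0) = 0.2764, weight P(X=0) = 3/7
  P(Y|X=1) = (1/2, 1/2), H(Y|X=1) = 0.3010, weight P(X=1) = 2/7
  P(Y|X=2) = (1/4, 3/4), H(Y|X=2) = 0.2442, weight P(X=2) = 2/7
H(Y|X) = 0.2743 dits

H(X) + H(Y|X) = 0.4686 + 0.2743 = 0.7429 dits

Both sides equal 0.7429 dits. ✓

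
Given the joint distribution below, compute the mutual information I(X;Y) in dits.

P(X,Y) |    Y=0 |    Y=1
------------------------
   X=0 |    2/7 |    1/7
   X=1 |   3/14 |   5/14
0.0184 dits

Mutual information: I(X;Y) = H(X) + H(Y) - H(X,Y)

Marginals:
P(X) = (3/7, 4/7), H(X) = 0.2966 dits
P(Y) = (1/2, 1/2), H(Y) = 0.3010 dits

Joint entropy: H(X,Y) = 0.5792 dits

I(X;Y) = 0.2966 + 0.3010 - 0.5792 = 0.0184 dits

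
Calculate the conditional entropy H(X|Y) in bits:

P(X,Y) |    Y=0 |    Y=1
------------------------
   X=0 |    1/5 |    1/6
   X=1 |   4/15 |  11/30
0.9377 bits

Using the chain rule: H(X|Y) = H(X,Y) - H(Y)

First, compute H(X,Y) = 1.9345 bits

Marginal P(Y) = (7/15, 8/15)
H(Y) = 0.9968 bits

H(X|Y) = H(X,Y) - H(Y) = 1.9345 - 0.9968 = 0.9377 bits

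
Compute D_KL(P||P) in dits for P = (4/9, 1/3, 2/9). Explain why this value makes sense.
0.0000 dits

KL divergence satisfies the Gibbs inequality: D_KL(P||Q) ≥ 0 for all distributions P, Q.

D_KL(P||Q) = Σ p(x) log(p(x)/q(x))
Each term is p(x) × log_10(p(x)/p(x)) = p(x) × log_10(1) = 0, so the sum is 0.
D_KL(P||Q) = 0.0000 dits

When P = Q, the KL divergence is exactly 0, as there is no 'divergence' between identical distributions.

This non-negativity is a fundamental property: relative entropy cannot be negative because it measures how different Q is from P.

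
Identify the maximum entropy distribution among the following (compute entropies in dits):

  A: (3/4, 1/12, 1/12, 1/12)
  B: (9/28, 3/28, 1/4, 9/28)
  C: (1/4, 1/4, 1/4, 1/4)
C

For a discrete distribution over n outcomes, entropy is maximized by the uniform distribution.

Computing entropies:
H(A) = 0.3635 dits
H(B) = 0.5713 dits
H(C) = 0.6021 dits

The uniform distribution (where all probabilities equal 1/4) achieves the maximum entropy of log_10(4) = 0.6021 dits.

Distribution C has the highest entropy.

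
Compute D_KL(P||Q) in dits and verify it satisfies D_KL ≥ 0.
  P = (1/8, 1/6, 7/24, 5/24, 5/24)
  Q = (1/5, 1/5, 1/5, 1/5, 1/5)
0.0165 dits

KL divergence satisfies the Gibbs inequality: D_KL(P||Q) ≥ 0 for all distributions P, Q.

D_KL(P||Q) = Σ p(x) log(p(x)/q(x))
Term by term:
  x=0: 1/8 × log_10[(1/8)/(1/5)] = -0.0255
  x=1: 1/6 × log_10[(1/6)/(1/5)] = -0.0132
  x=2: 7/24 × log_10[(7/24)/(1/5)] = 0.0478
  x=3: 5/24 × log_10[(5/24)/(1/5)] = 0.0037
  x=4: 5/24 × log_10[(5/24)/(1/5)] = 0.0037
D_KL(P||Q) = 0.0165 dits

D_KL(P||Q) = 0.0165 ≥ 0 ✓

This non-negativity is a fundamental property: relative entropy cannot be negative because it measures how different Q is from P.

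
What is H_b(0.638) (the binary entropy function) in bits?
0.9443 bits

The binary entropy function is:
H(p) = -p log(p) - (1-p) log(1-p)

H(0.638) = -0.638 × log_2(0.638) - 0.362 × log_2(0.362)
H(0.638) = 0.9443 bits

Note: Binary entropy is maximized at p=0.5 (H=1 bit) and minimized at p=0 or p=1 (H=0).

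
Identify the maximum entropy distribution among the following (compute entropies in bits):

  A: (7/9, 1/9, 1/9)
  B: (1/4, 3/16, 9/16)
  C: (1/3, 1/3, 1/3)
C

For a discrete distribution over n outcomes, entropy is maximized by the uniform distribution.

Computing entropies:
H(A) = 0.9864 bits
H(B) = 1.4197 bits
H(C) = 1.5850 bits

The uniform distribution (where all probabilities equal 1/3) achieves the maximum entropy of log_2(3) = 1.5850 bits.

Distribution C has the highest entropy.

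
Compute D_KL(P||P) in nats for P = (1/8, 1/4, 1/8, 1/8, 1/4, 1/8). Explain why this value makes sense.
0.0000 nats

KL divergence satisfies the Gibbs inequality: D_KL(P||Q) ≥ 0 for all distributions P, Q.

D_KL(P||Q) = Σ p(x) log(p(x)/q(x))
Each term is p(x) × log_e(p(x)/p(x)) = p(x) × log_e(1) = 0, so the sum is 0.
D_KL(P||Q) = 0.0000 nats

When P = Q, the KL divergence is exactly 0, as there is no 'divergence' between identical distributions.

This non-negativity is a fundamental property: relative entropy cannot be negative because it measures how different Q is from P.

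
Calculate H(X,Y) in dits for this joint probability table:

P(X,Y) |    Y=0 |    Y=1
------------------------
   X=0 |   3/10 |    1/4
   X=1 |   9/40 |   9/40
0.5989 dits

Joint entropy is H(X,Y) = -Σ_{x,y} p(x,y) log p(x,y).

Summing over all non-zero entries:
H(X,Y) = -[3/10·log_10(3/10) + 1/4·log_10(1/4) + 9/40·log_10(9/40) + 9/40·log_10(9/40)]
H(X,Y) = 0.5989 dits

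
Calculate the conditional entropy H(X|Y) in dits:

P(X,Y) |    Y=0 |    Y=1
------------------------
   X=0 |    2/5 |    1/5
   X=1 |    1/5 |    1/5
0.2863 dits

Using the chain rule: H(X|Y) = H(X,Y) - H(Y)

First, compute H(X,Y) = 0.5786 dits

Marginal P(Y) = (3/5, 2/5)
H(Y) = 0.2923 dits

H(X|Y) = H(X,Y) - H(Y) = 0.5786 - 0.2923 = 0.2863 dits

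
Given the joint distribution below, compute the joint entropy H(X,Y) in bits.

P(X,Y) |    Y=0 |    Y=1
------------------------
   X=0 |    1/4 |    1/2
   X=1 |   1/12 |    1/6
1.7296 bits

Joint entropy is H(X,Y) = -Σ_{x,y} p(x,y) log p(x,y).

Summing over all non-zero entries:
H(X,Y) = -[1/4·log_2(1/4) + 1/2·log_2(1/2) + 1/12·log_2(1/12) + 1/6·log_2(1/6)]
H(X,Y) = 1.7296 bits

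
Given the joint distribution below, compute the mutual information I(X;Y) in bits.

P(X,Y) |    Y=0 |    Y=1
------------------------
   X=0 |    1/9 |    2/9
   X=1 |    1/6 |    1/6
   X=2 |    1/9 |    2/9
0.0185 bits

Mutual information: I(X;Y) = H(X) + H(Y) - H(X,Y)

Marginals:
P(X) = (1/3, 1/3, 1/3), H(X) = 1.5850 bits
P(Y) = (7/18, 11/18), H(Y) = 0.9641 bits

Joint entropy: H(X,Y) = 2.5305 bits

I(X;Y) = 1.5850 + 0.9641 - 2.5305 = 0.0185 bits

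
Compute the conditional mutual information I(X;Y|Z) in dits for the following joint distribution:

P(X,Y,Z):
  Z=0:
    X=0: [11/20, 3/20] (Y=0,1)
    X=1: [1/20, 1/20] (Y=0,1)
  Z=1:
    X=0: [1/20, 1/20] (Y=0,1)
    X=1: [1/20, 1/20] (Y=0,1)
0.0073 dits

Conditional mutual information: I(X;Y|Z) = H(X|Z) + H(Y|Z) - H(X,Y|Z)

H(Z) = 0.2173
H(X,Z) = 0.4084 → H(X|Z) = 0.1911
H(Y,Z) = 0.4729 → H(Y|Z) = 0.2556
H(X,Y,Z) = 0.6567 → H(X,Y|Z) = 0.4394

I(X;Y|Z) = 0.1911 + 0.2556 - 0.4394 = 0.0073 dits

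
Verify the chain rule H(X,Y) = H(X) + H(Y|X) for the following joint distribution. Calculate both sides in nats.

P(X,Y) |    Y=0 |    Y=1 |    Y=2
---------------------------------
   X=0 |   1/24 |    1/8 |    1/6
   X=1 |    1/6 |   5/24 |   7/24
H(X,Y) = 1.6758, H(X) = 0.6365, H(Y|X) = 1.0393 (all in nats)

Chain rule: H(X,Y) = H(X) + H(Y|X)

Left side — joint entropy directly:
H(X,Y) = -Σ p(x,y) log p(x,y) = 1.6758 nats

Right side — compute H(Y|X) from the conditional distributions:
P(X) = (1/3, 2/3), so H(X) = 0.6365 nats
H(Y|X) = Σ_x P(X=x) · H(Y|X=x):
  P(Y|X=0) = (1/8, 3/8, 1/2), H(Y|X=0) = 0.9743, weight P(X=0) = 1/3
  P(Y|X=1) = (1/4, 5/16, 7/16), H(Y|X=1) = 1.0717, weight P(X=1) = 2/3
H(Y|X) = 1.0393 nats

H(X) + H(Y|X) = 0.6365 + 1.0393 = 1.6758 nats

Both sides equal 1.6758 nats. ✓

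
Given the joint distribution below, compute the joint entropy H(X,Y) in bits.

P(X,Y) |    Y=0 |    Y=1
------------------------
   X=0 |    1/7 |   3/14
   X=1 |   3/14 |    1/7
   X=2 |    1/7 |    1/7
2.5567 bits

Joint entropy is H(X,Y) = -Σ_{x,y} p(x,y) log p(x,y).

Summing over all non-zero entries:
H(X,Y) = -[1/7·log_2(1/7) + 3/14·log_2(3/14) + 3/14·log_2(3/14) + 1/7·log_2(1/7) + 1/7·log_2(1/7) + 1/7·log_2(1/7)]
H(X,Y) = 2.5567 bits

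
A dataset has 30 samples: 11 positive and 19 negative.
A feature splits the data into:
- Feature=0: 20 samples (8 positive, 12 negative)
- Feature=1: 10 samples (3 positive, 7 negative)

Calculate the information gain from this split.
0.0070 bits

Information Gain = H(Y) - H(Y|Feature)

Before split:
P(positive) = 11/30 = 0.3667
H(Y) = 0.9481 bits

After split:
Feature=0: H = 0.9710 bits (weight = 20/30)
Feature=1: H = 0.8813 bits (weight = 10/30)
H(Y|Feature) = (20/30)×0.9710 + (10/30)×0.8813 = 0.9411 bits

Information Gain = 0.9481 - 0.9411 = 0.0070 bits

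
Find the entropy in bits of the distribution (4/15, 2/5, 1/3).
1.5656 bits

Shannon entropy is H(X) = -Σ p(x) log p(x).

For P = (4/15, 2/5, 1/3):
H = -4/15 × log_2(4/15) -2/5 × log_2(2/5) -1/3 × log_2(1/3)
H = 1.5656 bits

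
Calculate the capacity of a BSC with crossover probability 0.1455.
0.4015 bits

For a binary symmetric channel (BSC) with error probability p:
Capacity C = 1 - H(p) bits per symbol

where H(p) = -p log₂(p) - (1-p) log₂(1-p) is the binary entropy function.

H(0.1455) = 0.5985 bits
C = 1 - 0.5985 = 0.4015 bits per symbol

This means we can reliably transmit up to 0.4015 bits of information per channel use.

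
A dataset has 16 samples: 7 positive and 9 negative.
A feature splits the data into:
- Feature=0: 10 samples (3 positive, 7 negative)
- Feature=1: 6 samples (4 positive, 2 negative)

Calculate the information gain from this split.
0.0935 bits

Information Gain = H(Y) - H(Y|Feature)

Before split:
P(positive) = 7/16 = 0.4375
H(Y) = 0.9887 bits

After split:
Feature=0: H = 0.8813 bits (weight = 10/16)
Feature=1: H = 0.9183 bits (weight = 6/16)
H(Y|Feature) = (10/16)×0.8813 + (6/16)×0.9183 = 0.8952 bits

Information Gain = 0.9887 - 0.8952 = 0.0935 bits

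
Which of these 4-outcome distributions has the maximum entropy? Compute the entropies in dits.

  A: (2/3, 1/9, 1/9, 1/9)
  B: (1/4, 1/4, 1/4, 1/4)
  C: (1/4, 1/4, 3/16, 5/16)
B

For a discrete distribution over n outcomes, entropy is maximized by the uniform distribution.

Computing entropies:
H(A) = 0.4355 dits
H(B) = 0.6021 dits
H(C) = 0.5952 dits

The uniform distribution (where all probabilities equal 1/4) achieves the maximum entropy of log_10(4) = 0.6021 dits.

Distribution B has the highest entropy.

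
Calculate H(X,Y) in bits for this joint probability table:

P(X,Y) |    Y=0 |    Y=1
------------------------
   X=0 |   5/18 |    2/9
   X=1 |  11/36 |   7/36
1.9776 bits

Joint entropy is H(X,Y) = -Σ_{x,y} p(x,y) log p(x,y).

Summing over all non-zero entries:
H(X,Y) = -[5/18·log_2(5/18) + 2/9·log_2(2/9) + 11/36·log_2(11/36) + 7/36·log_2(7/36)]
H(X,Y) = 1.9776 bits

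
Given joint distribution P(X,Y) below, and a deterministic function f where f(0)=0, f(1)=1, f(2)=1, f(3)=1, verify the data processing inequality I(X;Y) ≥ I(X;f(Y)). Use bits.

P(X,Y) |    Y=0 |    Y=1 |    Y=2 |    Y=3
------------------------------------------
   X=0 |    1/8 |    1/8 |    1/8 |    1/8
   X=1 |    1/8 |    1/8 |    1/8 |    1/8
I(X;Y) = 0.0000, I(X;f(Y)) = 0.0000, inequality holds: 0.0000 ≥ 0.0000

Data Processing Inequality: For any Markov chain X → Y → Z, we have I(X;Y) ≥ I(X;Z).

Here Z = f(Y) is a deterministic function of Y, forming X → Y → Z.

Original I(X;Y) = 0.0000 bits

After applying f:
P(X,Z) where Z=f(Y):
- P(X,Z=0) = P(X,Y=0)
- P(X,Z=1) = P(X,Y=1) + P(X,Y=2) + P(X,Y=3)

I(X;Z) = I(X;f(Y)) = 0.0000 bits

Verification: 0.0000 ≥ 0.0000 ✓

Information cannot be created by processing; the function f can only lose information about X.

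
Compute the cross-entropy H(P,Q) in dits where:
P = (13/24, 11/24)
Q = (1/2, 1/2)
0.3010 dits

Cross-entropy: H(P,Q) = -Σ p(x) log q(x)

Alternatively: H(P,Q) = H(P) + D_KL(P||Q)
H(P) = 0.2995 dits
D_KL(P||Q) = 0.0015 dits

H(P,Q) = 0.2995 + 0.0015 = 0.3010 dits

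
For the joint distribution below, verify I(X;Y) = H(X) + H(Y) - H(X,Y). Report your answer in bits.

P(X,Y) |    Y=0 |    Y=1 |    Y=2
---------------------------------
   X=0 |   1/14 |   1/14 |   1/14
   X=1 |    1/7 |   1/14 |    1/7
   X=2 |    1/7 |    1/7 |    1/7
I(X;Y) = 0.0150 bits

Mutual information has multiple equivalent forms:
- I(X;Y) = H(X) - H(X|Y)
- I(X;Y) = H(Y) - H(Y|X)
- I(X;Y) = H(X) + H(Y) - H(X,Y)

Computing all quantities:
H(X) = 1.5306, H(Y) = 1.5774, H(X,Y) = 3.0931
H(X|Y) = 1.5157, H(Y|X) = 1.5625

Verification:
H(X) - H(X|Y) = 1.5306 - 1.5157 = 0.0150
H(Y) - H(Y|X) = 1.5774 - 1.5625 = 0.0150
H(X) + H(Y) - H(X,Y) = 1.5306 + 1.5774 - 3.0931 = 0.0150

All forms give I(X;Y) = 0.0150 bits. ✓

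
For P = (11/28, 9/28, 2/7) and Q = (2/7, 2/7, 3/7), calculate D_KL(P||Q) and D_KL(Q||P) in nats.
D_KL(P||Q) = 0.0471, D_KL(Q||P) = 0.0491

KL divergence is not symmetric: D_KL(P||Q) ≠ D_KL(Q||P) in general.

D_KL(P||Q) = 0.0471 nats
D_KL(Q||P) = 0.0491 nats

No, they are not equal!

This asymmetry is why KL divergence is not a true distance metric.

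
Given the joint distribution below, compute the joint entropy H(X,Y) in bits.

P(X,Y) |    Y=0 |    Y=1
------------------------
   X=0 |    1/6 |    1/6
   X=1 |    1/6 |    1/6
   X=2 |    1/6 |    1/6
2.5850 bits

Joint entropy is H(X,Y) = -Σ_{x,y} p(x,y) log p(x,y).

Summing over all non-zero entries:
H(X,Y) = -[1/6·log_2(1/6) + 1/6·log_2(1/6) + 1/6·log_2(1/6) + 1/6·log_2(1/6) + 1/6·log_2(1/6) + 1/6·log_2(1/6)]
H(X,Y) = 2.5850 bits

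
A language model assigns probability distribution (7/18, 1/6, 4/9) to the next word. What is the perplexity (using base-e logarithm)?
2.7908

Perplexity is e^H (or exp(H) for natural log).

First, H = -Σ p log p = 1.0263 nats
Perplexity = e^1.0263 = 2.7908

Interpretation: The model's uncertainty is equivalent to choosing uniformly among 2.8 options.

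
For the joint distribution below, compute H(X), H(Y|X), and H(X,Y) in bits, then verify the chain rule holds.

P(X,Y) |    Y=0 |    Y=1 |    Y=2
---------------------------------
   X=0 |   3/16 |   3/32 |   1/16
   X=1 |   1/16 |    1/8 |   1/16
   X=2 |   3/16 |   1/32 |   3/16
H(X,Y) = 2.9599, H(X) = 1.5575, H(Y|X) = 1.4024 (all in bits)

Chain rule: H(X,Y) = H(X) + H(Y|X)

Left side — joint entropy directly:
H(X,Y) = -Σ p(x,y) log p(x,y) = 2.9599 bits

Right side — compute H(Y|X) from the conditional distributions:
P(X) = (11/32, 1/4, 13/32), so H(X) = 1.5575 bits
H(Y|X) = Σ_x P(X=x) · H(Y|X=x):
  P(Y|X=0) = (6/11, 3/11, 2/11), H(Y|X=0) = 1.4354, weight P(X=0) = 11/32
  P(Y|X=1) = (1/4, 1/2, 1/4), H(Y|X=1) = 1.5000, weight P(X=1) = 1/4
  P(Y|X=2) = (6/13, 1/13, 6/13), H(Y|X=2) = 1.3143, weight P(X=2) = 13/32
H(Y|X) = 1.4024 bits

H(X) + H(Y|X) = 1.5575 + 1.4024 = 2.9599 bits

Both sides equal 2.9599 bits. ✓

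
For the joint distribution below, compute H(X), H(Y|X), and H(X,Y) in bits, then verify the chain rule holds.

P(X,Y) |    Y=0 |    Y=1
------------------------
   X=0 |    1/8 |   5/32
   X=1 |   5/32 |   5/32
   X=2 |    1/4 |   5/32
H(X,Y) = 2.5488, H(X) = 1.5671, H(Y|X) = 0.9817 (all in bits)

Chain rule: H(X,Y) = H(X) + H(Y|X)

Left side — joint entropy directly:
H(X,Y) = -Σ p(x,y) log p(x,y) = 2.5488 bits

Right side — compute H(Y|X) from the conditional distributions:
P(X) = (9/32, 5/16, 13/32), so H(X) = 1.5671 bits
H(Y|X) = Σ_x P(X=x) · H(Y|X=x):
  P(Y|X=0) = (4/9, 5/9), H(Y|X=0) = 0.9911, weight P(X=0) = 9/32
  P(Y|X=1) = (1/2, 1/2), H(Y|X=1) = 1.0000, weight P(X=1) = 5/16
  P(Y|X=2) = (8/13, 5/13), H(Y|X=2) = 0.9612, weight P(X=2) = 13/32
H(Y|X) = 0.9817 bits

H(X) + H(Y|X) = 1.5671 + 0.9817 = 2.5488 bits

Both sides equal 2.5488 bits. ✓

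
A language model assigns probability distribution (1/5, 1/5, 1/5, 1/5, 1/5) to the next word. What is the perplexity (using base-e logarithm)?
5.0000

Perplexity is e^H (or exp(H) for natural log).

First, H = -Σ p log p = 1.6094 nats
Perplexity = e^1.6094 = 5.0000

Interpretation: The model's uncertainty is equivalent to choosing uniformly among 5.0 options.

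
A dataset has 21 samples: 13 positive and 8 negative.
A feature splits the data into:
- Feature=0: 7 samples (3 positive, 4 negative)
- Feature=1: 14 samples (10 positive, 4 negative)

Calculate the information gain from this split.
0.0549 bits

Information Gain = H(Y) - H(Y|Feature)

Before split:
P(positive) = 13/21 = 0.6190
H(Y) = 0.9587 bits

After split:
Feature=0: H = 0.9852 bits (weight = 7/21)
Feature=1: H = 0.8631 bits (weight = 14/21)
H(Y|Feature) = (7/21)×0.9852 + (14/21)×0.8631 = 0.9038 bits

Information Gain = 0.9587 - 0.9038 = 0.0549 bits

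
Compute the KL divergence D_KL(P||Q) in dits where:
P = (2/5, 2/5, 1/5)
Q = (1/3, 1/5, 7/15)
0.0785 dits

KL divergence: D_KL(P||Q) = Σ p(x) log(p(x)/q(x))

Computing term by term:
  x=0: 2/5 × log_10[(2/5)/(1/3)] = 2/5 × 0.0792 = 0.0317
  x=1: 2/5 × log_10[(2/5)/(1/5)] = 2/5 × 0.3010 = 0.1204
  x=2: 1/5 × log_10[(1/5)/(7/15)] = 1/5 × -0.3680 = -0.0736

D_KL(P||Q) = 0.0785 dits

Note: KL divergence is always non-negative and equals 0 iff P = Q.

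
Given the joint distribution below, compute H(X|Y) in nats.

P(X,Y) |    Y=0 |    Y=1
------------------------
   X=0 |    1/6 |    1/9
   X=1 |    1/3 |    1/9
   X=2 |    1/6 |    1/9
1.0594 nats

Using the chain rule: H(X|Y) = H(X,Y) - H(Y)

First, compute H(X,Y) = 1.6959 nats

Marginal P(Y) = (2/3, 1/3)
H(Y) = 0.6365 nats

H(X|Y) = H(X,Y) - H(Y) = 1.6959 - 0.6365 = 1.0594 nats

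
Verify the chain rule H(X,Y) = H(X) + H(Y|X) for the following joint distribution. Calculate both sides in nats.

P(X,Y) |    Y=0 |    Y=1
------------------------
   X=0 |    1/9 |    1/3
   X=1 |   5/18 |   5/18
H(X,Y) = 1.3220, H(X) = 0.6870, H(Y|X) = 0.6350 (all in nats)

Chain rule: H(X,Y) = H(X) + H(Y|X)

Left side — joint entropy directly:
H(X,Y) = -Σ p(x,y) log p(x,y) = 1.3220 nats

Right side — compute H(Y|X) from the conditional distributions:
P(X) = (4/9, 5/9), so H(X) = 0.6870 nats
H(Y|X) = Σ_x P(X=x) · H(Y|X=x):
  P(Y|X=0) = (1/4, 3/4), H(Y|X=0) = 0.5623, weight P(X=0) = 4/9
  P(Y|X=1) = (1/2, 1/2), H(Y|X=1) = 0.6931, weight P(X=1) = 5/9
H(Y|X) = 0.6350 nats

H(X) + H(Y|X) = 0.6870 + 0.6350 = 1.3220 nats

Both sides equal 1.3220 nats. ✓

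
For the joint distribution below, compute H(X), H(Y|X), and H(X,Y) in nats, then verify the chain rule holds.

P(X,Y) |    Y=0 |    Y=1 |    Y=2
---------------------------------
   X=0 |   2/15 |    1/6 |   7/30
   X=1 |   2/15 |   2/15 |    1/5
H(X,Y) = 1.7660, H(X) = 0.6909, H(Y|X) = 1.0751 (all in nats)

Chain rule: H(X,Y) = H(X) + H(Y|X)

Left side — joint entropy directly:
H(X,Y) = -Σ p(x,y) log p(x,y) = 1.7660 nats

Right side — compute H(Y|X) from the conditional distributions:
P(X) = (8/15, 7/15), so H(X) = 0.6909 nats
H(Y|X) = Σ_x P(X=x) · H(Y|X=x):
  P(Y|X=0) = (1/4, 5/16, 7/16), H(Y|X=0) = 1.0717, weight P(X=0) = 8/15
  P(Y|X=1) = (2/7, 2/7, 3/7), H(Y|X=1) = 1.0790, weight P(X=1) = 7/15
H(Y|X) = 1.0751 nats

H(X) + H(Y|X) = 0.6909 + 1.0751 = 1.7660 nats

Both sides equal 1.7660 nats. ✓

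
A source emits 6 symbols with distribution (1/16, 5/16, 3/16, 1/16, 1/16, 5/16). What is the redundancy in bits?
0.3333 bits

Redundancy measures how far a source is from maximum entropy:
R = H_max - H(X)

Maximum entropy for 6 symbols: H_max = log_2(6) = 2.5850 bits
Actual entropy: H(X) = 2.2516 bits
Redundancy: R = 2.5850 - 2.2516 = 0.3333 bits

This redundancy represents potential for compression: the source could be compressed by 0.3333 bits per symbol.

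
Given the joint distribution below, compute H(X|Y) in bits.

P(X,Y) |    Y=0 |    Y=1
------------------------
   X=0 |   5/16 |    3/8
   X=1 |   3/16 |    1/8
0.8829 bits

Using the chain rule: H(X|Y) = H(X,Y) - H(Y)

First, compute H(X,Y) = 1.8829 bits

Marginal P(Y) = (1/2, 1/2)
H(Y) = 1.0000 bits

H(X|Y) = H(X,Y) - H(Y) = 1.8829 - 1.0000 = 0.8829 bits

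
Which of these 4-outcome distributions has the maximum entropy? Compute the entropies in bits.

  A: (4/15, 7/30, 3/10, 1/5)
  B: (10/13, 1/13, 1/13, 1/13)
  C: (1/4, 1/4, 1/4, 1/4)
C

For a discrete distribution over n outcomes, entropy is maximized by the uniform distribution.

Computing entropies:
H(A) = 1.9839 bits
H(B) = 1.1451 bits
H(C) = 2.0000 bits

The uniform distribution (where all probabilities equal 1/4) achieves the maximum entropy of log_2(4) = 2.0000 bits.

Distribution C has the highest entropy.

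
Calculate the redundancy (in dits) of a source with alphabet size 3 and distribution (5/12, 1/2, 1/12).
0.0783 dits

Redundancy measures how far a source is from maximum entropy:
R = H_max - H(X)

Maximum entropy for 3 symbols: H_max = log_10(3) = 0.4771 dits
Actual entropy: H(X) = 0.3989 dits
Redundancy: R = 0.4771 - 0.3989 = 0.0783 dits

This redundancy represents potential for compression: the source could be compressed by 0.0783 dits per symbol.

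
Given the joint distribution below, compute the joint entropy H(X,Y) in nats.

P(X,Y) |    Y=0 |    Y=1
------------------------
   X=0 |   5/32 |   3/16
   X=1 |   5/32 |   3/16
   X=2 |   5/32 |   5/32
1.7879 nats

Joint entropy is H(X,Y) = -Σ_{x,y} p(x,y) log p(x,y).

Summing over all non-zero entries:
H(X,Y) = -[5/32·log_e(5/32) + 3/16·log_e(3/16) + 5/32·log_e(5/32) + 3/16·log_e(3/16) + 5/32·log_e(5/32) + 5/32·log_e(5/32)]
H(X,Y) = 1.7879 nats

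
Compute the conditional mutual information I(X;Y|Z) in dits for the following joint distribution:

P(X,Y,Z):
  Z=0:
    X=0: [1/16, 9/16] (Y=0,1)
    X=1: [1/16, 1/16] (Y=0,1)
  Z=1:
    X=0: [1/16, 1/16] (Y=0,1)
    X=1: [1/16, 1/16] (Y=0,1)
0.0209 dits

Conditional mutual information: I(X;Y|Z) = H(X|Z) + H(Y|Z) - H(X,Y|Z)

H(Z) = 0.2442
H(X,Z) = 0.4662 → H(X|Z) = 0.2220
H(Y,Z) = 0.4662 → H(Y|Z) = 0.2220
H(X,Y,Z) = 0.6674 → H(X,Y|Z) = 0.4231

I(X;Y|Z) = 0.2220 + 0.2220 - 0.4231 = 0.0209 dits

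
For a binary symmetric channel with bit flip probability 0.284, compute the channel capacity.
0.1392 bits

For a binary symmetric channel (BSC) with error probability p:
Capacity C = 1 - H(p) bits per symbol

where H(p) = -p log₂(p) - (1-p) log₂(1-p) is the binary entropy function.

H(0.284) = 0.8608 bits
C = 1 - 0.8608 = 0.1392 bits per symbol

This means we can reliably transmit up to 0.1392 bits of information per channel use.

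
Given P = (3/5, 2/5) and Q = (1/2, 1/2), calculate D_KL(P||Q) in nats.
0.0201 nats

KL divergence: D_KL(P||Q) = Σ p(x) log(p(x)/q(x))

Computing term by term:
  x=0: 3/5 × log_e[(3/5)/(1/2)] = 3/5 × 0.1823 = 0.1094
  x=1: 2/5 × log_e[(2/5)/(1/2)] = 2/5 × -0.2231 = -0.0893

D_KL(P||Q) = 0.0201 nats

Note: KL divergence is always non-negative and equals 0 iff P = Q.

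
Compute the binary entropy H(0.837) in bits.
0.6414 bits

The binary entropy function is:
H(p) = -p log(p) - (1-p) log(1-p)

H(0.837) = -0.837 × log_2(0.837) - 0.163 × log_2(0.163)
H(0.837) = 0.6414 bits

Note: Binary entropy is maximized at p=0.5 (H=1 bit) and minimized at p=0 or p=1 (H=0).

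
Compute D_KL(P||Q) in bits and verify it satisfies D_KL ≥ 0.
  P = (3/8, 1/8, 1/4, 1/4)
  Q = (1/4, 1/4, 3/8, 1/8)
0.1981 bits

KL divergence satisfies the Gibbs inequality: D_KL(P||Q) ≥ 0 for all distributions P, Q.

D_KL(P||Q) = Σ p(x) log(p(x)/q(x))
Term by term:
  x=0: 3/8 × log_2[(3/8)/(1/4)] = 0.2194
  x=1: 1/8 × log_2[(1/8)/(1/4)] = -0.1250
  x=2: 1/4 × log_2[(1/4)/(3/8)] = -0.1462
  x=3: 1/4 × log_2[(1/4)/(1/8)] = 0.2500
D_KL(P||Q) = 0.1981 bits

D_KL(P||Q) = 0.1981 ≥ 0 ✓

This non-negativity is a fundamental property: relative entropy cannot be negative because it measures how different Q is from P.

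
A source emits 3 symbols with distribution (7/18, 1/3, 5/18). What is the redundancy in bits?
0.0134 bits

Redundancy measures how far a source is from maximum entropy:
R = H_max - H(X)

Maximum entropy for 3 symbols: H_max = log_2(3) = 1.5850 bits
Actual entropy: H(X) = 1.5715 bits
Redundancy: R = 1.5850 - 1.5715 = 0.0134 bits

This redundancy represents potential for compression: the source could be compressed by 0.0134 bits per symbol.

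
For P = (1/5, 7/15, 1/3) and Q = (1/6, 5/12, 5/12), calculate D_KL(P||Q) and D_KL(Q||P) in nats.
D_KL(P||Q) = 0.0150, D_KL(Q||P) = 0.0154

KL divergence is not symmetric: D_KL(P||Q) ≠ D_KL(Q||P) in general.

D_KL(P||Q) = 0.0150 nats
D_KL(Q||P) = 0.0154 nats

No, they are not equal!

This asymmetry is why KL divergence is not a true distance metric.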